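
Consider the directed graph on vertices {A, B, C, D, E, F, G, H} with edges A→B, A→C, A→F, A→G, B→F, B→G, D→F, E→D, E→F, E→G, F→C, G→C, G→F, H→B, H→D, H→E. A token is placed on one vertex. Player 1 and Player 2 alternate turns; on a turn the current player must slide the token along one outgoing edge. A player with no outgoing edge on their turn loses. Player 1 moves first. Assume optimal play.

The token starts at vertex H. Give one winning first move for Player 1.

Classify positions by backward induction: terminal positions (no move available) are L. From any other position, the mover wins iff some move reaches an L.
Every edge goes from a vertex to one that appears earlier in the order C, F, G, B, A, D, E, H, so processing vertices in that order labels each vertex after all of its successors.
C: no outgoing edge → L
F: W (go to C, an L position)
G: W (go to C, an L position)
B: L (options G(W), F(W) are all W)
A: W (go to B, an L position)
D: L (sole option F(W) is W)
E: W (go to D, an L position)
H: W (go to D, an L position)
From H, the L positions reachable in one move are: D, B. Any move reaching one of these is winning.

Move to D.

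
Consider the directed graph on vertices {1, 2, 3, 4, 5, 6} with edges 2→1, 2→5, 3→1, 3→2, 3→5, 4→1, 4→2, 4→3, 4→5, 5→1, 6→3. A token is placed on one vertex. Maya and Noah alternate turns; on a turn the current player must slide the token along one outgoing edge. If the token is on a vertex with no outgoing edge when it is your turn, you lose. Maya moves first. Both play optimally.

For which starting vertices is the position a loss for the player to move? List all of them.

1, 6

Work bottom-up. With no move the player to move loses. Otherwise the position is W if at least one move leads to an L position for the opponent, and L if every move leads to a W.
Every edge goes from a vertex to one that appears earlier in the order 1, 5, 2, 3, 4, 6, so processing vertices in that order labels each vertex after all of its successors.
1: no outgoing edge → L
5: W (go to 1, an L position)
2: W (go to 1, an L position)
3: W (go to 1, an L position)
4: W (go to 1, an L position)
6: L (sole option 3(W) is W)
Reading off the rows marked L gives the requested list; there are 2 such vertices.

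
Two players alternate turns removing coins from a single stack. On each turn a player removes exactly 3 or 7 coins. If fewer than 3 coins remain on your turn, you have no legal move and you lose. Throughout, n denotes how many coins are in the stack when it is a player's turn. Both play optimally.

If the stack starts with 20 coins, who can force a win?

Work bottom-up. With no move the player to move loses. Otherwise the position is W if at least one move leads to an L position for the opponent, and L if every move leads to a W.
n=0: no move → L
n=1: no move → L
n=2: no move → L
n=3: →0(L), so W
n=4: →1(L), so W
n=5: →2(L), so W
n=6: →3(W) only, which is W, so L
n=7: →0(L), so W
n=8: →1(L), so W
n=9: →6(L), so W
n=10: →7(W), 3(W) — all W, so L
n=11: →8(W), 4(W) — all W, so L
n=12: →9(W), 5(W) — all W, so L
n=13: →10(L), so W
n=14: →11(L), so W
n=15: →12(L), so W
n=16: →13(W), 9(W) — all W, so L
n=17: →10(L), so W
n=18: →11(L), so W
n=19: →16(L), so W
n=20: →17(W), 13(W) — all W, so L
Every move from 20 reaches a W position, so the mover loses.

The second player wins.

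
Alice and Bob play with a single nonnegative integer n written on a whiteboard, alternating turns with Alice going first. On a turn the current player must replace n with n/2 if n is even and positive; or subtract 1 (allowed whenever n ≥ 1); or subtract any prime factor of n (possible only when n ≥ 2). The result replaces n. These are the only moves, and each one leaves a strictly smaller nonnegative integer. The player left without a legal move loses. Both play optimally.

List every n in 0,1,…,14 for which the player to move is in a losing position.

Compute win/loss labels from the base case upward. A position with no move is L. Any other position is W if it can reach an L in one move, else L.
n=0: no move → L
n=1: can move to 0, which is L ⇒ W
n=2: can move to 0, which is L ⇒ W
n=3: can move to 0, which is L ⇒ W
n=4: moves to 2(W), 3(W); every one is W ⇒ L
n=5: can move to 0, which is L ⇒ W
n=6: can move to 4, which is L ⇒ W
n=7: can move to 0, which is L ⇒ W
n=8: can move to 4, which is L ⇒ W
n=9: moves to 6(W), 8(W); every one is W ⇒ L
n=10: can move to 9, which is L ⇒ W
n=11: can move to 0, which is L ⇒ W
n=12: can move to 9, which is L ⇒ W
n=13: can move to 0, which is L ⇒ W
n=14: moves to 7(W), 12(W), 13(W); every one is W ⇒ L
The losing starting values of n are exactly the entries labelled L in this table (4 of them).

0, 4, 9, 14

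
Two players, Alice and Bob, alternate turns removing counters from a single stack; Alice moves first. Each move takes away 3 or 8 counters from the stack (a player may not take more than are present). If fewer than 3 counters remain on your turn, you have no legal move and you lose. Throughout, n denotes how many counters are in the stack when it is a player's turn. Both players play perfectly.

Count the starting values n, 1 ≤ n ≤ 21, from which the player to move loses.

9

Positions with no move are L. A position that does have a move is losing for the player to move precisely when every available move leads to a winning position for the opponent. Fill in the labels:
n=0: no move → L
n=1: no move → L
n=2: no move → L
n=3: can move to 0, which is L ⇒ W
n=4: can move to 1, which is L ⇒ W
n=5: can move to 2, which is L ⇒ W
n=6: the only move is to 3(W), a W ⇒ L
n=7: the only move is to 4(W), a W ⇒ L
n=8: can move to 0, which is L ⇒ W
n=9: can move to 6, which is L ⇒ W
n=10: can move to 7, which is L ⇒ W
n=11: moves to 8(W), 3(W); every one is W ⇒ L
n=12: moves to 9(W), 4(W); every one is W ⇒ L
n=13: moves to 10(W), 5(W); every one is W ⇒ L
n=14: can move to 11, which is L ⇒ W
n=15: can move to 12, which is L ⇒ W
n=16: can move to 13, which is L ⇒ W
n=17: moves to 14(W), 9(W); every one is W ⇒ L
n=18: moves to 15(W), 10(W); every one is W ⇒ L
n=19: can move to 11, which is L ⇒ W
n=20: can move to 17, which is L ⇒ W
n=21: can move to 18, which is L ⇒ W
L entries with 1 ≤ n ≤ 21 (n=0 is outside the asked range and is not counted): n = 1, 2, 6, 7, 11, 12, 13, 17, 18; that makes 9.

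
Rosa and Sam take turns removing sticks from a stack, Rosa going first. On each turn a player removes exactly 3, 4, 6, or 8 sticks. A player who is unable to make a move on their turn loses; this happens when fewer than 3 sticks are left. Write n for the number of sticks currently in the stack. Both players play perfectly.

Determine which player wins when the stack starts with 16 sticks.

Use the standard recursion: the mover loses at a terminal position; elsewhere, the mover wins exactly when some move hands the opponent an L position.
n=0: no move → L
n=1: no move → L
n=2: no move → L
n=3: can move to 0, which is L ⇒ W
n=4: can move to 1, which is L ⇒ W
n=5: can move to 2, which is L ⇒ W
n=6: can move to 2, which is L ⇒ W
n=7: can move to 1, which is L ⇒ W
n=8: can move to 2, which is L ⇒ W
n=9: can move to 1, which is L ⇒ W
n=10: can move to 2, which is L ⇒ W
n=11: moves to 8(W), 7(W), 5(W), 3(W); every one is W ⇒ L
n=12: moves to 9(W), 8(W), 6(W), 4(W); every one is W ⇒ L
n=13: moves to 10(W), 9(W), 7(W), 5(W); every one is W ⇒ L
n=14: can move to 11, which is L ⇒ W
n=15: can move to 12, which is L ⇒ W
n=16: can move to 13, which is L ⇒ W
The starting position 16 is W: Rosa should remove 3, leaving 13, handing over an L position.

Rosa wins.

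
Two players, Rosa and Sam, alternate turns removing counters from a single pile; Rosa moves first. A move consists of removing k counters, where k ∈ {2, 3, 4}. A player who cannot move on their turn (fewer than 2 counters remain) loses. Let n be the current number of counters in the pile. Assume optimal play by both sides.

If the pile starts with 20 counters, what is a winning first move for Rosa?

Remove 2, leaving 18.

Positions with no move are L. A position that does have a move is losing for the player to move precisely when every available move leads to a winning position for the opponent. Fill in the labels:
n=0: no move → L
n=1: no move → L
n=2: reaches L-position 0 → W
n=3: reaches L-position 1 → W
n=4: reaches L-position 1 → W
n=5: reaches L-position 1 → W
n=6: only reaches 4(W), 3(W), 2(W), all W → L
n=7: only reaches 5(W), 4(W), 3(W), all W → L
n=8: reaches L-position 6 → W
n=9: reaches L-position 7 → W
n=10: reaches L-position 7 → W
n=11: reaches L-position 7 → W
n=12: only reaches 10(W), 9(W), 8(W), all W → L
n=13: only reaches 11(W), 10(W), 9(W), all W → L
n=14: reaches L-position 12 → W
n=15: reaches L-position 13 → W
n=16: reaches L-position 13 → W
n=17: reaches L-position 13 → W
n=18: only reaches 16(W), 15(W), 14(W), all W → L
n=19: only reaches 17(W), 16(W), 15(W), all W → L
n=20: reaches L-position 18 → W
From 20, the L positions reachable in one move are: 18.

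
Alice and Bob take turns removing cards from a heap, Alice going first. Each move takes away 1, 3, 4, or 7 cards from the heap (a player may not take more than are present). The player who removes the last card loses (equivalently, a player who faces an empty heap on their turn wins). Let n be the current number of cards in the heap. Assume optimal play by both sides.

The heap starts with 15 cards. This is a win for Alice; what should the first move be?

Remove 4, leaving 11.

Positions with no move are W. A position that does have a move is losing for the player to move precisely when every available move leads to a winning position for the opponent. Fill in the labels:
n=0: no move; the opponent has just taken the last card and therefore loses → W
n=1: only reaches 0(W), which is W → L
n=2: reaches L-position 1 → W
n=3: only reaches 2(W), 0(W), all W → L
n=4: reaches L-position 3 → W
n=5: reaches L-position 1 → W
n=6: reaches L-position 3 → W
n=7: reaches L-position 3 → W
n=8: reaches L-position 1 → W
n=9: only reaches 8(W), 6(W), 5(W), 2(W), all W → L
n=10: reaches L-position 9 → W
n=11: only reaches 10(W), 8(W), 7(W), 4(W), all W → L
n=12: reaches L-position 11 → W
n=13: reaches L-position 9 → W
n=14: reaches L-position 11 → W
n=15: reaches L-position 11 → W
From 15, the L positions reachable in one move are: 11.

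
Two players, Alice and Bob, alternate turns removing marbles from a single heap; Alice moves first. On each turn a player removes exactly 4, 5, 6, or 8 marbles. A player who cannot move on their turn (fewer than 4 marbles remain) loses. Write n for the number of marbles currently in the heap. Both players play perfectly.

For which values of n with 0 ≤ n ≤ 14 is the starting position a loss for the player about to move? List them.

0, 1, 2, 3, 12, 13, 14

Positions with no move are L. A position that does have a move is losing for the player to move precisely when every available move leads to a winning position for the opponent. Fill in the labels:
n=0: no move → L
n=1: no move → L
n=2: no move → L
n=3: no move → L
n=4: reaches L-position 0 → W
n=5: reaches L-position 1 → W
n=6: reaches L-position 2 → W
n=7: reaches L-position 3 → W
n=8: reaches L-position 3 → W
n=9: reaches L-position 3 → W
n=10: reaches L-position 2 → W
n=11: reaches L-position 3 → W
n=12: only reaches 8(W), 7(W), 6(W), 4(W), all W → L
n=13: only reaches 9(W), 8(W), 7(W), 5(W), all W → L
n=14: only reaches 10(W), 9(W), 8(W), 6(W), all W → L
Reading off the rows marked L gives the requested list; there are 7 such values of n.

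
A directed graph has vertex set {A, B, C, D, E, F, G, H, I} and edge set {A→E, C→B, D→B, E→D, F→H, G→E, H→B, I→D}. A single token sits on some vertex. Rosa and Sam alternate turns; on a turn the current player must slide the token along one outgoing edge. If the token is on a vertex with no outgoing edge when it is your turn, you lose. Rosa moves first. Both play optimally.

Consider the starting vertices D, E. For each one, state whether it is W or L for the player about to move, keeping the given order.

Work bottom-up. With no move the player to move loses. Otherwise the position is W if at least one move leads to an L position for the opponent, and L if every move leads to a W.
Every edge goes from a vertex to one that appears earlier in the order B, D, E, I, H, A, G, C, F, so processing vertices in that order labels each vertex after all of its successors.
B: no outgoing edge → L
D: →B(L), so W
E: →D(W) only, which is W, so L
I: →D(W) only, which is W, so L
H: →B(L), so W
A: →E(L), so W
G: →E(L), so W
C: →B(L), so W
F: →H(W) only, which is W, so L

D: W, E: L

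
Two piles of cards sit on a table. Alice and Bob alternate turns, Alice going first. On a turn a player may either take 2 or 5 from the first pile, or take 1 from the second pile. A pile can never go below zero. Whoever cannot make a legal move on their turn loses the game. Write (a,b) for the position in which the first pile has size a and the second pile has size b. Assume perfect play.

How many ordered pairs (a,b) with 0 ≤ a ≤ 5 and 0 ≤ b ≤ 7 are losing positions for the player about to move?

Positions with no move are L. A position that does have a move is losing for the player to move precisely when every available move leads to a winning position for the opponent. Fill in the labels:
Every move lowers a or b (never raises either), so fill the grid row by row in increasing a, and left to right within a row: each cell's successors are then already labelled.
      b=0  b=1  b=2  b=3  b=4  b=5  b=6  b=7
a=0:    L    W    L    W    L    W    L    W
a=1:    L    W    L    W    L    W    L    W
a=2:    W    L    W    L    W    L    W    L
a=3:    W    L    W    L    W    L    W    L
a=4:    L    W    L    W    L    W    L    W
a=5:    W    W    W    W    W    W    W    W
Cells with no legal move (terminal, hence L): (0,0), (1,0).
The remaining L cells, each justified by listing all of its moves:
(0,2): →(0,1)(W) only, which is W, so L
(0,4): →(0,3)(W) only, which is W, so L
(0,6): →(0,5)(W) only, which is W, so L
(1,2): →(1,1)(W) only, which is W, so L
(1,4): →(1,3)(W) only, which is W, so L
(1,6): →(1,5)(W) only, which is W, so L
(2,1): →(0,1)(W), (2,0)(W) — all W, so L
(2,3): →(0,3)(W), (2,2)(W) — all W, so L
(2,5): →(0,5)(W), (2,4)(W) — all W, so L
(2,7): →(0,7)(W), (2,6)(W) — all W, so L
(3,1): →(1,1)(W), (3,0)(W) — all W, so L
(3,3): →(1,3)(W), (3,2)(W) — all W, so L
(3,5): →(1,5)(W), (3,4)(W) — all W, so L
(3,7): →(1,7)(W), (3,6)(W) — all W, so L
(4,0): →(2,0)(W) only, which is W, so L
(4,2): →(2,2)(W), (4,1)(W) — all W, so L
(4,4): →(2,4)(W), (4,3)(W) — all W, so L
(4,6): →(2,6)(W), (4,5)(W) — all W, so L
Every other cell has at least one move into one of the L cells above, so it is W.
L cells per row: a=0: 4, a=1: 4, a=2: 4, a=3: 4, a=4: 4, a=5: 0; total 20.

20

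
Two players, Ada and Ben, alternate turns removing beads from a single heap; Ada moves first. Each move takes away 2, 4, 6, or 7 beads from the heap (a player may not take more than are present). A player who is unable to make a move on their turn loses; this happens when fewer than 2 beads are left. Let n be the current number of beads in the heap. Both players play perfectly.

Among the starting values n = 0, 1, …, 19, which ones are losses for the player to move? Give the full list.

Work bottom-up. With no move the player to move loses. Otherwise the position is W if at least one move leads to an L position for the opponent, and L if every move leads to a W.
n=0: no move → L
n=1: no move → L
n=2: W (go to 0, an L position)
n=3: W (go to 1, an L position)
n=4: W (go to 0, an L position)
n=5: W (go to 1, an L position)
n=6: W (go to 0, an L position)
n=7: W (go to 1, an L position)
n=8: W (go to 1, an L position)
n=9: L (options 7(W), 5(W), 3(W), 2(W) are all W)
n=10: L (options 8(W), 6(W), 4(W), 3(W) are all W)
n=11: W (go to 9, an L position)
n=12: W (go to 10, an L position)
n=13: W (go to 9, an L position)
n=14: W (go to 10, an L position)
n=15: W (go to 9, an L position)
n=16: W (go to 10, an L position)
n=17: W (go to 10, an L position)
n=18: L (options 16(W), 14(W), 12(W), 11(W) are all W)
n=19: L (options 17(W), 15(W), 13(W), 12(W) are all W)
The losing starting values of n are exactly the entries labelled L in this table (6 of them).

0, 1, 9, 10, 18, 19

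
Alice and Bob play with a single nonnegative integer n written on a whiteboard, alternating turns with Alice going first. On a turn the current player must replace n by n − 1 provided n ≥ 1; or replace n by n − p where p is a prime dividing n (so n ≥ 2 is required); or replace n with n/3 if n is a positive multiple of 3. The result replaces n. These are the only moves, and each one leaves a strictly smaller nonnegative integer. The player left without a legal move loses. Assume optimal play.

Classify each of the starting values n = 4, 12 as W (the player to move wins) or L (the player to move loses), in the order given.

4: L, 12: W

Label each position W (a win for the player to move) or L (a loss). A position with no legal move is L; any other position is W exactly when some move reaches an L, and L when every move reaches a W.
n=0: no move → L
n=1: reaches L-position 0 → W
n=2: reaches L-position 0 → W
n=3: reaches L-position 0 → W
n=4: only reaches 2(W), 3(W), all W → L
n=5: reaches L-position 0 → W
n=6: reaches L-position 4 → W
n=7: reaches L-position 0 → W
n=8: only reaches 6(W), 7(W), all W → L
n=9: reaches L-position 8 → W
n=10: reaches L-position 8 → W
n=11: reaches L-position 0 → W
n=12: reaches L-position 4 → W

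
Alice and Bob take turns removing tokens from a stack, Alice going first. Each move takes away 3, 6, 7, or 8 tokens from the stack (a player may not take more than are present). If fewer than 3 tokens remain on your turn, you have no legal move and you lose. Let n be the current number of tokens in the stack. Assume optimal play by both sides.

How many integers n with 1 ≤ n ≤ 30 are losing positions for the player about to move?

8

Use the standard recursion: the mover loses at a terminal position; elsewhere, the mover wins exactly when some move hands the opponent an L position.
n=0: no move → L
n=1: no move → L
n=2: no move → L
n=3: reaches L-position 0 → W
n=4: reaches L-position 1 → W
n=5: reaches L-position 2 → W
n=6: reaches L-position 0 → W
n=7: reaches L-position 1 → W
n=8: reaches L-position 2 → W
n=9: reaches L-position 2 → W
n=10: reaches L-position 2 → W
n=11: only reaches 8(W), 5(W), 4(W), 3(W), all W → L
n=12: only reaches 9(W), 6(W), 5(W), 4(W), all W → L
n=13: only reaches 10(W), 7(W), 6(W), 5(W), all W → L
n=14: reaches L-position 11 → W
n=15: reaches L-position 12 → W
n=16: reaches L-position 13 → W
n=17: reaches L-position 11 → W
n=18: reaches L-position 12 → W
n=19: reaches L-position 13 → W
n=20: reaches L-position 13 → W
n=21: reaches L-position 13 → W
n=22: only reaches 19(W), 16(W), 15(W), 14(W), all W → L
n=23: only reaches 20(W), 17(W), 16(W), 15(W), all W → L
n=24: only reaches 21(W), 18(W), 17(W), 16(W), all W → L
n=25: reaches L-position 22 → W
n=26: reaches L-position 23 → W
n=27: reaches L-position 24 → W
n=28: reaches L-position 22 → W
n=29: reaches L-position 23 → W
n=30: reaches L-position 24 → W
L entries with 1 ≤ n ≤ 30 (n=0 is outside the asked range and is not counted): n = 1, 2, 11, 12, 13, 22, 23, 24; that makes 8.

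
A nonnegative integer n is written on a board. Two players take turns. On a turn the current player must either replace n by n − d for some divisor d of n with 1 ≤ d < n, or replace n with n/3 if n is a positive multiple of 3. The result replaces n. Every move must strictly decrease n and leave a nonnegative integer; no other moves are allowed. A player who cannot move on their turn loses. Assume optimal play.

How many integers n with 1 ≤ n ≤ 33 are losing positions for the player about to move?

Work bottom-up. With no move the player to move loses. Otherwise the position is W if at least one move leads to an L position for the opponent, and L if every move leads to a W.
n=0: no move → L
n=1: no move → L
n=2: W (go to 1, an L position)
n=3: W (go to 1, an L position)
n=4: L (options 2(W), 3(W) are all W)
n=5: W (go to 4, an L position)
n=6: W (go to 4, an L position)
n=7: L (sole option 6(W) is W)
n=8: W (go to 4, an L position)
n=9: L (options 3(W), 6(W), 8(W) are all W)
n=10: W (go to 9, an L position)
n=11: L (sole option 10(W) is W)
n=12: W (go to 4, an L position)
n=13: L (sole option 12(W) is W)
n=14: W (go to 7, an L position)
n=15: L (options 5(W), 10(W), 12(W), 14(W) are all W)
n=16: W (go to 15, an L position)
n=17: L (sole option 16(W) is W)
n=18: W (go to 9, an L position)
n=19: L (sole option 18(W) is W)
n=20: W (go to 15, an L position)
n=21: W (go to 7, an L position)
n=22: W (go to 11, an L position)
n=23: L (sole option 22(W) is W)
n=24: W (go to 23, an L position)
n=25: L (options 20(W), 24(W) are all W)
n=26: W (go to 13, an L position)
n=27: W (go to 9, an L position)
n=28: L (options 14(W), 21(W), 24(W), 26(W), 27(W) are all W)
n=29: W (go to 28, an L position)
n=30: W (go to 15, an L position)
n=31: L (sole option 30(W) is W)
n=32: W (go to 28, an L position)
n=33: W (go to 11, an L position)
L entries with 1 ≤ n ≤ 33 (n=0 is outside the asked range and is not counted): n = 1, 4, 7, 9, 11, 13, 15, 17, 19, 23, 25, 28, 31; that makes 13.

13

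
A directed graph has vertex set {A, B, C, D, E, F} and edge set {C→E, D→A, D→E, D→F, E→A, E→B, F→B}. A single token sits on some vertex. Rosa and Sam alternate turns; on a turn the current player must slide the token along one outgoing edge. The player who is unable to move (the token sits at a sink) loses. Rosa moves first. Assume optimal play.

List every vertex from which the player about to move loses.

A, B, C

Build the W/L table. Terminal = L. A non-terminal position is W if it has a move to some L; otherwise it is L.
Every edge goes from a vertex to one that appears earlier in the order A, B, E, F, C, D, so processing vertices in that order labels each vertex after all of its successors.
A: no outgoing edge → L
B: no outgoing edge → L
E: →B(L), so W
F: →B(L), so W
C: →E(W) only, which is W, so L
D: →A(L), so W
The losing starting vertices are exactly the entries labelled L in this table (3 of them).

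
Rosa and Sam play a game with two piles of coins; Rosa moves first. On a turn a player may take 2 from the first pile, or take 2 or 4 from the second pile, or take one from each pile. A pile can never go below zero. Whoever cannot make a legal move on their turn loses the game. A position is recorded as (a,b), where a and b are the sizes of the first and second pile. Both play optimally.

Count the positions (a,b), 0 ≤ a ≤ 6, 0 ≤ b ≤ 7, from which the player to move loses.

Use the standard recursion: the mover loses at a terminal position; elsewhere, the mover wins exactly when some move hands the opponent an L position.
Every move lowers a or b (never raises either), so fill the grid row by row in increasing a, and left to right within a row: each cell's successors are then already labelled.
      b=0  b=1  b=2  b=3  b=4  b=5  b=6  b=7
a=0:    L    L    W    W    W    W    L    L
a=1:    L    W    W    L    W    W    L    W
a=2:    W    W    L    L    W    W    W    W
a=3:    W    L    L    W    W    W    W    L
a=4:    L    L    W    W    W    W    L    L
a=5:    L    W    W    L    W    W    L    W
a=6:    W    W    L    L    W    W    W    W
Cells with no legal move (terminal, hence L): (0,0), (0,1), (1,0).
The remaining L cells, each justified by listing all of its moves:
(0,6): L (options (0,4)(W), (0,2)(W) are all W)
(0,7): L (options (0,5)(W), (0,3)(W) are all W)
(1,3): L (options (1,1)(W), (0,2)(W) are all W)
(1,6): L (options (1,4)(W), (1,2)(W), (0,5)(W) are all W)
(2,2): L (options (0,2)(W), (2,0)(W), (1,1)(W) are all W)
(2,3): L (options (0,3)(W), (2,1)(W), (1,2)(W) are all W)
(3,1): L (options (1,1)(W), (2,0)(W) are all W)
(3,2): L (options (1,2)(W), (3,0)(W), (2,1)(W) are all W)
(3,7): L (options (1,7)(W), (3,5)(W), (3,3)(W), (2,6)(W) are all W)
(4,0): L (sole option (2,0)(W) is W)
(4,1): L (options (2,1)(W), (3,0)(W) are all W)
(4,6): L (options (2,6)(W), (4,4)(W), (4,2)(W), (3,5)(W) are all W)
(4,7): L (options (2,7)(W), (4,5)(W), (4,3)(W), (3,6)(W) are all W)
(5,0): L (sole option (3,0)(W) is W)
(5,3): L (options (3,3)(W), (5,1)(W), (4,2)(W) are all W)
(5,6): L (options (3,6)(W), (5,4)(W), (5,2)(W), (4,5)(W) are all W)
(6,2): L (options (4,2)(W), (6,0)(W), (5,1)(W) are all W)
(6,3): L (options (4,3)(W), (6,1)(W), (5,2)(W) are all W)
Every other cell has at least one move into one of the L cells above, so it is W.
L cells per row: a=0: 4, a=1: 3, a=2: 2, a=3: 3, a=4: 4, a=5: 3, a=6: 2; total 21.

21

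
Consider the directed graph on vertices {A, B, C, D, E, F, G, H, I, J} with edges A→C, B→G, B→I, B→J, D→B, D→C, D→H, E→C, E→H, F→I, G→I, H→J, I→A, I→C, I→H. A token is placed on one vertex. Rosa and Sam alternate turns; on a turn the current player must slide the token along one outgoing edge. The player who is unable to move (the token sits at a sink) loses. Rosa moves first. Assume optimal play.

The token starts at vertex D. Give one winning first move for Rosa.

Build the W/L table. Terminal = L. A non-terminal position is W if it has a move to some L; otherwise it is L.
Every edge goes from a vertex to one that appears earlier in the order J, C, A, H, I, G, E, F, B, D, so processing vertices in that order labels each vertex after all of its successors.
J: no outgoing edge → L
C: no outgoing edge → L
A: can move to C, which is L ⇒ W
H: can move to J, which is L ⇒ W
I: can move to C, which is L ⇒ W
G: the only move is to I(W), a W ⇒ L
E: can move to C, which is L ⇒ W
F: the only move is to I(W), a W ⇒ L
B: can move to G, which is L ⇒ W
D: can move to C, which is L ⇒ W
From D, the L positions reachable in one move are: C.

Move to C.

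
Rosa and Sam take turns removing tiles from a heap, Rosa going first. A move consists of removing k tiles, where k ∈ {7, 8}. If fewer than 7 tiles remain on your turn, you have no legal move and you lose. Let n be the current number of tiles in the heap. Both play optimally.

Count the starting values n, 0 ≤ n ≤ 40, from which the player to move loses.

Use the standard recursion: the mover loses at a terminal position; elsewhere, the mover wins exactly when some move hands the opponent an L position.
n=0: no move → L
n=1: no move → L
n=2: no move → L
n=3: no move → L
n=4: no move → L
n=5: no move → L
n=6: no move → L
n=7: W (go to 0, an L position)
n=8: W (go to 1, an L position)
n=9: W (go to 2, an L position)
n=10: W (go to 3, an L position)
n=11: W (go to 4, an L position)
n=12: W (go to 5, an L position)
n=13: W (go to 6, an L position)
n=14: W (go to 6, an L position)
n=15: L (options 8(W), 7(W) are all W)
n=16: L (options 9(W), 8(W) are all W)
n=17: L (options 10(W), 9(W) are all W)
n=18: L (options 11(W), 10(W) are all W)
n=19: L (options 12(W), 11(W) are all W)
n=20: L (options 13(W), 12(W) are all W)
n=21: L (options 14(W), 13(W) are all W)
n=22: W (go to 15, an L position)
n=23: W (go to 16, an L position)
n=24: W (go to 17, an L position)
n=25: W (go to 18, an L position)
n=26: W (go to 19, an L position)
n=27: W (go to 20, an L position)
n=28: W (go to 21, an L position)
n=29: W (go to 21, an L position)
n=30: L (options 23(W), 22(W) are all W)
n=31: L (options 24(W), 23(W) are all W)
n=32: L (options 25(W), 24(W) are all W)
n=33: L (options 26(W), 25(W) are all W)
n=34: L (options 27(W), 26(W) are all W)
n=35: L (options 28(W), 27(W) are all W)
n=36: L (options 29(W), 28(W) are all W)
n=37: W (go to 30, an L position)
n=38: W (go to 31, an L position)
n=39: W (go to 32, an L position)
n=40: W (go to 33, an L position)
L entries with 0 ≤ n ≤ 40: n = 0, 1, 2, 3, 4, 5, 6, 15, 16, 17, 18, 19, 20, 21, 30, 31, 32, 33, 34, 35, 36; that makes 21.

21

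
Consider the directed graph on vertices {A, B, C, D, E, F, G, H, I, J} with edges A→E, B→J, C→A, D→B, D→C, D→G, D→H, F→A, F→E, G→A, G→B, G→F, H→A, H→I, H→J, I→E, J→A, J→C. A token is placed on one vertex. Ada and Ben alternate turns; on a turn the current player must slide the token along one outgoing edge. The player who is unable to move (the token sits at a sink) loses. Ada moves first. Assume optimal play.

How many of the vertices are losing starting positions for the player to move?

Compute win/loss labels from the base case upward. A position with no move is L. Any other position is W if it can reach an L in one move, else L.
Every edge goes from a vertex to one that appears earlier in the order E, A, I, C, J, H, F, B, G, D, so processing vertices in that order labels each vertex after all of its successors.
E: no outgoing edge → L
A: can move to E, which is L ⇒ W
I: can move to E, which is L ⇒ W
C: the only move is to A(W), a W ⇒ L
J: can move to C, which is L ⇒ W
H: moves to J(W), I(W), A(W); every one is W ⇒ L
F: can move to E, which is L ⇒ W
B: the only move is to J(W), a W ⇒ L
G: can move to B, which is L ⇒ W
D: can move to B, which is L ⇒ W
The L vertices are B, C, E, H; that is 4 in all.

4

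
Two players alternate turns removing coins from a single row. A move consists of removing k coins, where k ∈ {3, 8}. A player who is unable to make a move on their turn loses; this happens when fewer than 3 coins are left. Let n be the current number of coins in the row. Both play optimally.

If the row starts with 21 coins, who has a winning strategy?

Classify positions by backward induction: terminal positions (no move available) are L. From any other position, the mover wins iff some move reaches an L.
n=0: no move → L
n=1: no move → L
n=2: no move → L
n=3: W (go to 0, an L position)
n=4: W (go to 1, an L position)
n=5: W (go to 2, an L position)
n=6: L (sole option 3(W) is W)
n=7: L (sole option 4(W) is W)
n=8: W (go to 0, an L position)
n=9: W (go to 6, an L position)
n=10: W (go to 7, an L position)
n=11: L (options 8(W), 3(W) are all W)
n=12: L (options 9(W), 4(W) are all W)
n=13: L (options 10(W), 5(W) are all W)
n=14: W (go to 11, an L position)
n=15: W (go to 12, an L position)
n=16: W (go to 13, an L position)
n=17: L (options 14(W), 9(W) are all W)
n=18: L (options 15(W), 10(W) are all W)
n=19: W (go to 11, an L position)
n=20: W (go to 17, an L position)
n=21: W (go to 18, an L position)
From 21 the player to move can remove 3, leaving 18, reaching an L position.

The first player wins.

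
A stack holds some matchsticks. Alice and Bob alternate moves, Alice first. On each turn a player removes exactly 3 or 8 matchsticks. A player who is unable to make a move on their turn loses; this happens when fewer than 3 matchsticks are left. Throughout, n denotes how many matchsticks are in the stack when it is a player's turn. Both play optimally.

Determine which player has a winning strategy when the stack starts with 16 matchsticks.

Alice wins.

Classify positions by backward induction: terminal positions (no move available) are L. From any other position, the mover wins iff some move reaches an L.
n=0: no move → L
n=1: no move → L
n=2: no move → L
n=3: can move to 0, which is L ⇒ W
n=4: can move to 1, which is L ⇒ W
n=5: can move to 2, which is L ⇒ W
n=6: the only move is to 3(W), a W ⇒ L
n=7: the only move is to 4(W), a W ⇒ L
n=8: can move to 0, which is L ⇒ W
n=9: can move to 6, which is L ⇒ W
n=10: can move to 7, which is L ⇒ W
n=11: moves to 8(W), 3(W); every one is W ⇒ L
n=12: moves to 9(W), 4(W); every one is W ⇒ L
n=13: moves to 10(W), 5(W); every one is W ⇒ L
n=14: can move to 11, which is L ⇒ W
n=15: can move to 12, which is L ⇒ W
n=16: can move to 13, which is L ⇒ W
From 16 Alice can remove 3, leaving 13, reaching an L position.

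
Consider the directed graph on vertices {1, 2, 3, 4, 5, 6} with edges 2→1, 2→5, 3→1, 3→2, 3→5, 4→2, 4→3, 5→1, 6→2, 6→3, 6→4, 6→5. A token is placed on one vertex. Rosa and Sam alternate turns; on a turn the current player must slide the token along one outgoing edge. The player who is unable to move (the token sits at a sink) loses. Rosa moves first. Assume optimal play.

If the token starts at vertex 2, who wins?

Build the W/L table. Terminal = L. A non-terminal position is W if it has a move to some L; otherwise it is L.
Every edge goes from a vertex to one that appears earlier in the order 1, 5, 2, 3, 4, 6, so processing vertices in that order labels each vertex after all of its successors.
1: no outgoing edge → L
5: reaches L-position 1 → W
2: reaches L-position 1 → W
3: reaches L-position 1 → W
4: only reaches 3(W), 2(W), all W → L
6: reaches L-position 4 → W
From 2 Rosa can move to 1, reaching an L position.

Rosa wins.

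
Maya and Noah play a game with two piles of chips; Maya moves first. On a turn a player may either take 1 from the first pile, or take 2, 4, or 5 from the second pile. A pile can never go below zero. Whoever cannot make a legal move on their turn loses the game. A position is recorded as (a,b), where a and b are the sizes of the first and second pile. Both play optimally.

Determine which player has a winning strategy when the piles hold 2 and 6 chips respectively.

Compute win/loss labels from the base case upward. A position with no move is L. Any other position is W if it can reach an L in one move, else L.
No move ever increases a pile, so every position that can arise here has a ≤ 2 and b ≤ 6; it is enough to label the cells with 0 ≤ a ≤ 2 and 0 ≤ b ≤ 6.
Every move lowers a or b (never raises either), so fill the grid row by row in increasing a, and left to right within a row: each cell's successors are then already labelled.
      b=0  b=1  b=2  b=3  b=4  b=5  b=6
a=0:    L    L    W    W    W    W    W
a=1:    W    W    L    L    W    W    W
a=2:    L    L    W    W    W    W    W
Cells with no legal move (terminal, hence L): (0,0), (0,1).
The remaining L cells, each justified by listing all of its moves:
(1,2): →(0,2)(W), (1,0)(W) — all W, so L
(1,3): →(0,3)(W), (1,1)(W) — all W, so L
(2,0): →(1,0)(W) only, which is W, so L
(2,1): →(1,1)(W) only, which is W, so L
Every other cell has at least one move into one of the L cells above, so it is W.
The starting position (2,6) is W: Maya should move to (2,1), handing over an L position.

Maya wins.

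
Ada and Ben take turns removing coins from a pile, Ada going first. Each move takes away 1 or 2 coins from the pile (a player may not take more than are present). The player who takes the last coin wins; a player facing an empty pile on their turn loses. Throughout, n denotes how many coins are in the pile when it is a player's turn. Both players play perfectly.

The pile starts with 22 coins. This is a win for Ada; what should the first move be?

Use the standard recursion: the mover loses at a terminal position; elsewhere, the mover wins exactly when some move hands the opponent an L position.
n=0: no move → L
n=1: →0(L), so W
n=2: →0(L), so W
n=3: →2(W), 1(W) — all W, so L
n=4: →3(L), so W
n=5: →3(L), so W
n=6: →5(W), 4(W) — all W, so L
n=7: →6(L), so W
n=8: →6(L), so W
n=9: →8(W), 7(W) — all W, so L
n=10: →9(L), so W
n=11: →9(L), so W
n=12: →11(W), 10(W) — all W, so L
n=13: →12(L), so W
n=14: →12(L), so W
n=15: →14(W), 13(W) — all W, so L
n=16: →15(L), so W
n=17: →15(L), so W
n=18: →17(W), 16(W) — all W, so L
n=19: →18(L), so W
n=20: →18(L), so W
n=21: →20(W), 19(W) — all W, so L
n=22: →21(L), so W
From 22, the L positions reachable in one move are: 21.

Remove 1, leaving 21.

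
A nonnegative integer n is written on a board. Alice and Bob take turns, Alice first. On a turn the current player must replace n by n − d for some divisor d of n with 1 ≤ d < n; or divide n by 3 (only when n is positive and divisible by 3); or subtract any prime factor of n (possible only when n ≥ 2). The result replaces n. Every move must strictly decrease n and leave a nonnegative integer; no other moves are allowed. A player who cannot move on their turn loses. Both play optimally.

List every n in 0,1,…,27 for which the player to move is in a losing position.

0, 1, 4, 9, 14, 20, 26

Work bottom-up. With no move the player to move loses. Otherwise the position is W if at least one move leads to an L position for the opponent, and L if every move leads to a W.
n=0: no move → L
n=1: no move → L
n=2: can move to 0, which is L ⇒ W
n=3: can move to 0, which is L ⇒ W
n=4: moves to 2(W), 3(W); every one is W ⇒ L
n=5: can move to 0, which is L ⇒ W
n=6: can move to 4, which is L ⇒ W
n=7: can move to 0, which is L ⇒ W
n=8: can move to 4, which is L ⇒ W
n=9: moves to 3(W), 6(W), 8(W); every one is W ⇒ L
n=10: can move to 9, which is L ⇒ W
n=11: can move to 0, which is L ⇒ W
n=12: can move to 4, which is L ⇒ W
n=13: can move to 0, which is L ⇒ W
n=14: moves to 7(W), 12(W), 13(W); every one is W ⇒ L
n=15: can move to 14, which is L ⇒ W
n=16: can move to 14, which is L ⇒ W
n=17: can move to 0, which is L ⇒ W
n=18: can move to 9, which is L ⇒ W
n=19: can move to 0, which is L ⇒ W
n=20: moves to 10(W), 15(W), 16(W), 18(W), 19(W); every one is W ⇒ L
n=21: can move to 14, which is L ⇒ W
n=22: can move to 20, which is L ⇒ W
n=23: can move to 0, which is L ⇒ W
n=24: can move to 20, which is L ⇒ W
n=25: can move to 20, which is L ⇒ W
n=26: moves to 13(W), 24(W), 25(W); every one is W ⇒ L
n=27: can move to 9, which is L ⇒ W
The losing starting values of n are exactly the entries labelled L in this table (7 of them).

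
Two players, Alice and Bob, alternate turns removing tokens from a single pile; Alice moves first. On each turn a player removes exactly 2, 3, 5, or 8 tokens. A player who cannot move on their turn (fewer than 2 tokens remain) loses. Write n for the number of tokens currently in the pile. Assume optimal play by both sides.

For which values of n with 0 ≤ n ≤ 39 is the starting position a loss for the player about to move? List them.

Positions with no move are L. A position that does have a move is losing for the player to move precisely when every available move leads to a winning position for the opponent. Fill in the labels:
n=0: no move → L
n=1: no move → L
n=2: →0(L), so W
n=3: →1(L), so W
n=4: →1(L), so W
n=5: →0(L), so W
n=6: →1(L), so W
n=7: →5(W), 4(W), 2(W) — all W, so L
n=8: →0(L), so W
n=9: →7(L), so W
n=10: →7(L), so W
n=11: →9(W), 8(W), 6(W), 3(W) — all W, so L
n=12: →7(L), so W
n=13: →11(L), so W
n=14: →11(L), so W
n=15: →7(L), so W
n=16: →11(L), so W
n=17: →15(W), 14(W), 12(W), 9(W) — all W, so L
n=18: →16(W), 15(W), 13(W), 10(W) — all W, so L
n=19: →17(L), so W
n=20: →18(L), so W
n=21: →18(L), so W
n=22: →17(L), so W
n=23: →18(L), so W
n=24: →22(W), 21(W), 19(W), 16(W) — all W, so L
n=25: →17(L), so W
n=26: →24(L), so W
n=27: →24(L), so W
n=28: →26(W), 25(W), 23(W), 20(W) — all W, so L
n=29: →24(L), so W
n=30: →28(L), so W
n=31: →28(L), so W
n=32: →24(L), so W
n=33: →28(L), so W
n=34: →32(W), 31(W), 29(W), 26(W) — all W, so L
n=35: →33(W), 32(W), 30(W), 27(W) — all W, so L
n=36: →34(L), so W
n=37: →35(L), so W
n=38: →35(L), so W
n=39: →34(L), so W
The losing starting values of n are exactly the entries labelled L in this table (10 of them).

0, 1, 7, 11, 17, 18, 24, 28, 34, 35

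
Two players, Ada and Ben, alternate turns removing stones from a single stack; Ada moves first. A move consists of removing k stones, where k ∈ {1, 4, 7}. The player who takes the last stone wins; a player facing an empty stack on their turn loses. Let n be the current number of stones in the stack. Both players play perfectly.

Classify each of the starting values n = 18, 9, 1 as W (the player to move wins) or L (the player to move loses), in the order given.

Work bottom-up. With no move the player to move loses. Otherwise the position is W if at least one move leads to an L position for the opponent, and L if every move leads to a W.
n=0: no move → L
n=1: →0(L), so W
n=2: →1(W) only, which is W, so L
n=3: →2(L), so W
n=4: →0(L), so W
n=5: →4(W), 1(W) — all W, so L
n=6: →5(L), so W
n=7: →0(L), so W
n=8: →7(W), 4(W), 1(W) — all W, so L
n=9: →8(L), so W
n=10: →9(W), 6(W), 3(W) — all W, so L
n=11: →10(L), so W
n=12: →8(L), so W
n=13: →12(W), 9(W), 6(W) — all W, so L
n=14: →13(L), so W
n=15: →8(L), so W
n=16: →15(W), 12(W), 9(W) — all W, so L
n=17: →16(L), so W
n=18: →17(W), 14(W), 11(W) — all W, so L

18: L, 9: W, 1: W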